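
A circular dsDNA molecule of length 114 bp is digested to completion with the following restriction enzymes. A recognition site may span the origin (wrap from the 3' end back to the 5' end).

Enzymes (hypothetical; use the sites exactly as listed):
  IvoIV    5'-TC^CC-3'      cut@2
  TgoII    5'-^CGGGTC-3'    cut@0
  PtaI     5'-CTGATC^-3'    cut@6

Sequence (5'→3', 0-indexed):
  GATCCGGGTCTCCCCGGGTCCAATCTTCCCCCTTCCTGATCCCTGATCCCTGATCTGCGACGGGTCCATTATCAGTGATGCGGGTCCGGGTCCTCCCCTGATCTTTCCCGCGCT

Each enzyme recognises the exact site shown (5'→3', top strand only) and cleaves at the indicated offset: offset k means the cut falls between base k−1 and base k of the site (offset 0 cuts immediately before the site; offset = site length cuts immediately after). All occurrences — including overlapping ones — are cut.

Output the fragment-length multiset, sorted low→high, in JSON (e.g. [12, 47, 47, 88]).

Scan for sites:
  IvoIV (TCCC, off=2): starts [10, 26, 39, 46, 93, 105] → cuts [12, 28, 41, 48, 95, 107]
  TgoII (CGGGTC, off=0): starts [4, 14, 60, 80, 86] → cuts [4, 14, 60, 80, 86]
  PtaI (CTGATC, off=6): starts [35, 42, 49, 97, 112] → cuts [4, 41, 48, 55, 103]

Pooled cuts: [4, 12, 14, 28, 41, 48, 55, 60, 80, 86, 95, 103, 107]

Fragment lengths:
  4→12: 8 bp
  12→14: 2 bp
  14→28: 14 bp
  28→41: 13 bp
  41→48: 7 bp
  48→55: 7 bp
  55→60: 5 bp
  60→80: 20 bp
  80→86: 6 bp
  86→95: 9 bp
  95→103: 8 bp
  103→107: 4 bp
  107→4 (wrap): 114-107+4 = 11 bp

[2,4,5,6,7,7,8,8,9,11,13,14,20]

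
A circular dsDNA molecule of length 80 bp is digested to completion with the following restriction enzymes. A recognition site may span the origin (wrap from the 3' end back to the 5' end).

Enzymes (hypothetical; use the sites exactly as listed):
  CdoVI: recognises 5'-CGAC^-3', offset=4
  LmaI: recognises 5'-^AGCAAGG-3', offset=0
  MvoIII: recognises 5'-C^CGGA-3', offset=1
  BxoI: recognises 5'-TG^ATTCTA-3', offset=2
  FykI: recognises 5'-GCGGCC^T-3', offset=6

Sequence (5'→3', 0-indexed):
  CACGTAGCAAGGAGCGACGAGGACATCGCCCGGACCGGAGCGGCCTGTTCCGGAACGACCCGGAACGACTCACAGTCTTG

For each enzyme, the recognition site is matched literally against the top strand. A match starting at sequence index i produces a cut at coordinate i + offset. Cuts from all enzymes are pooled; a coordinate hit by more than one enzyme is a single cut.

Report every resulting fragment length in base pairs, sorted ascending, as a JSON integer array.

[1,5,5,9,9,10,12,13,16]

Site scan:
  CdoVI (CGAC, off=4): starts [14, 55, 65] → cuts [18, 59, 69]
  LmaI (AGCAAGG, off=0): starts [5] → cuts [5]
  MvoIII (CCGGA, off=1): starts [29, 34, 49, 59] → cuts [30, 35, 50, 60]
  BxoI (TGATTCTA, off=2): no sites
  FykI (GCGGCCT, off=6): starts [39] → cuts [45]

All cut coordinates (distinct, sorted): [5, 18, 30, 35, 45, 50, 59, 60, 69]

Fragments:
  5→18: 13 bp
  18→30: 12 bp
  30→35: 5 bp
  35→45: 10 bp
  45→50: 5 bp
  50→59: 9 bp
  59→60: 1 bp
  60→69: 9 bp
  69→5 (wrap): 80-69+5 = 16 bp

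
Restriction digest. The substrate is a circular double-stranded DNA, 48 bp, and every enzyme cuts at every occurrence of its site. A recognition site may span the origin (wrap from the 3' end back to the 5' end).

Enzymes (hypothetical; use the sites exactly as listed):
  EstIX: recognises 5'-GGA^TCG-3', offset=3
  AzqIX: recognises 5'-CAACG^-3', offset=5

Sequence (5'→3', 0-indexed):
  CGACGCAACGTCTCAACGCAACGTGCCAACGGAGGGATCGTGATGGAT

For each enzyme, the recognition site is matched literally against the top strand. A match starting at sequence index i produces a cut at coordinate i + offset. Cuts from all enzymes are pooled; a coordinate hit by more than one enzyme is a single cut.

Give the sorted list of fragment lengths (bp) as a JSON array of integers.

Per-enzyme occurrences:
  EstIX GGATCG/3: at [34, 44] ⇒ [37, 47]
  AzqIX CAACG/5: at [5, 13, 18, 26] ⇒ [10, 18, 23, 31]

All cut coordinates (distinct, sorted): [10, 18, 23, 31, 37, 47]

Fragments:
  10→18: 8 bp
  18→23: 5 bp
  23→31: 8 bp
  31→37: 6 bp
  37→47: 10 bp
  47→10 (wrap): 48-47+10 = 11 bp

[5,6,8,8,10,11]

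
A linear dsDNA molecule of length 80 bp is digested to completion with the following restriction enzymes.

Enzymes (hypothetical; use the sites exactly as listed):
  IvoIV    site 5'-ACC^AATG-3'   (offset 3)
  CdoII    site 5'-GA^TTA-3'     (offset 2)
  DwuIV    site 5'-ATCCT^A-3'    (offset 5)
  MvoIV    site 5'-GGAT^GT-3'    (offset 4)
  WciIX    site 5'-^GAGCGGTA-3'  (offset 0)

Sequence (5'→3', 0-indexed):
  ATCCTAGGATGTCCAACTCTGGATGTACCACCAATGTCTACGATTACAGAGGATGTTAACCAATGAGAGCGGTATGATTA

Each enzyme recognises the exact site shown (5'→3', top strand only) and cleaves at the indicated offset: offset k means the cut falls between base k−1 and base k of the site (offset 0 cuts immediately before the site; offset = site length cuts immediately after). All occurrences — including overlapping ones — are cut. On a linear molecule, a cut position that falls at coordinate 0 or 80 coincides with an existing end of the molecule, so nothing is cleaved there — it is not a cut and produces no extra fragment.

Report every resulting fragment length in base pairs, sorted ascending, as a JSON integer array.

Site scan:
  IvoIV ACCAATG/3: at [29, 58] ⇒ [32, 61]
  CdoII GATTA/2: at [41, 75] ⇒ [43, 77]
  DwuIV ATCCTA/5: at [0] ⇒ [5]
  MvoIV GGATGT/4: at [6, 20, 50] ⇒ [10, 24, 54]
  WciIX GAGCGGTA/0: at [66] ⇒ [66]

All cut coordinates (distinct, sorted): [5, 10, 24, 32, 43, 54, 61, 66, 77]

Fragments:
  [0,5): 5 bp
  [5,10): 5 bp
  [10,24): 14 bp
  [24,32): 8 bp
  [32,43): 11 bp
  [43,54): 11 bp
  [54,61): 7 bp
  [61,66): 5 bp
  [66,77): 11 bp
  [77,80): 3 bp

[3,5,5,5,7,8,11,11,11,14]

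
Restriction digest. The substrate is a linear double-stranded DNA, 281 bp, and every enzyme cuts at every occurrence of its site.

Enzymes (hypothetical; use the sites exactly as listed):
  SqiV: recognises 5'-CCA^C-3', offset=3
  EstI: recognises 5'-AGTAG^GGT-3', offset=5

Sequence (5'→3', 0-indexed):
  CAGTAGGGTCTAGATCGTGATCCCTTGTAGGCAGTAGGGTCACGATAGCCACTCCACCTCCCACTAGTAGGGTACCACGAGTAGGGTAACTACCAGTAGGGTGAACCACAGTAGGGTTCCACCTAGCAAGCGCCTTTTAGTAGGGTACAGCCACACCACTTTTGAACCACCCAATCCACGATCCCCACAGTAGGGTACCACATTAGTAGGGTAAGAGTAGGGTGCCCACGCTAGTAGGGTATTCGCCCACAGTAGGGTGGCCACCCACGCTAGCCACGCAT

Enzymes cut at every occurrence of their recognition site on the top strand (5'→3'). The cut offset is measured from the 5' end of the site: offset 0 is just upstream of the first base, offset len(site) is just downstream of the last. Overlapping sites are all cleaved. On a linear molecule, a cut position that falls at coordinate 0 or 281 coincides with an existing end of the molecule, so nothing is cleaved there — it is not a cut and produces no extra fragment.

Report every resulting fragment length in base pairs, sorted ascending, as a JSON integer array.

Per-enzyme occurrences:
  SqiV CCAC/3: at [48, 53, 60, 74, 105, 118, 150, 155, 166, 175, 184, 197, 225, 246, 260, 264, 273] ⇒ [51, 56, 63, 77, 108, 121, 153, 158, 169, 178, 187, 200, 228, 249, 263, 267, 276]
  EstI AGTAGGGT/5: at [1, 32, 65, 79, 94, 109, 138, 188, 204, 215, 232, 250] ⇒ [6, 37, 70, 84, 99, 114, 143, 193, 209, 220, 237, 255]

All cut coordinates (distinct, sorted): [6, 37, 51, 56, 63, 70, 77, 84, 99, 108, 114, 121, 143, 153, 158, 169, 178, 187, 193, 200, 209, 220, 228, 237, 249, 255, 263, 267, 276]

Fragment lengths:
  [0,6): 6 bp
  [6,37): 31 bp
  [37,51): 14 bp
  [51,56): 5 bp
  [56,63): 7 bp
  [63,70): 7 bp
  [70,77): 7 bp
  [77,84): 7 bp
  [84,99): 15 bp
  [99,108): 9 bp
  [108,114): 6 bp
  [114,121): 7 bp
  [121,143): 22 bp
  [143,153): 10 bp
  [153,158): 5 bp
  [158,169): 11 bp
  [169,178): 9 bp
  [178,187): 9 bp
  [187,193): 6 bp
  [193,200): 7 bp
  [200,209): 9 bp
  [209,220): 11 bp
  [220,228): 8 bp
  [228,237): 9 bp
  [237,249): 12 bp
  [249,255): 6 bp
  [255,263): 8 bp
  [263,267): 4 bp
  [267,276): 9 bp
  [276,281): 5 bp

[4,5,5,5,6,6,6,6,7,7,7,7,7,7,8,8,9,9,9,9,9,9,10,11,11,12,14,15,22,31]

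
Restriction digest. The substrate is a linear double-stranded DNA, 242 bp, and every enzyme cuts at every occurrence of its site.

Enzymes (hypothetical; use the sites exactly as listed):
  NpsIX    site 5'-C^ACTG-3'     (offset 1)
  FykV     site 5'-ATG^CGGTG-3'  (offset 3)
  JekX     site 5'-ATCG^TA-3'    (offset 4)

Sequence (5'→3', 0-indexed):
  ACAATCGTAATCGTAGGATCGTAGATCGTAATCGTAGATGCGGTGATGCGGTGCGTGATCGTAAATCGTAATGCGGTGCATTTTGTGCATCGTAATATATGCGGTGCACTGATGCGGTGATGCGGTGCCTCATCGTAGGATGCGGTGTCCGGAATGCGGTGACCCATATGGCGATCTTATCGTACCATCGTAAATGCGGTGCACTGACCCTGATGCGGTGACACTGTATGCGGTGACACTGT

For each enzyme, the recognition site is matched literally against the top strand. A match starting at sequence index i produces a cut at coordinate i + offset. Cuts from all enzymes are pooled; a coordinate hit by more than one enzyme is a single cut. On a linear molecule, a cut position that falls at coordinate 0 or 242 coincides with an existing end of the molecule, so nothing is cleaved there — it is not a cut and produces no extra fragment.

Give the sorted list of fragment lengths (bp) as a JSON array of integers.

Site scan:
  NpsIX (CACTG, off=1): starts [106, 201, 221, 236] → cuts [107, 202, 222, 237]
  FykV (ATGCGGTG, off=3): starts [37, 45, 70, 98, 111, 119, 139, 153, 193, 212, 227] → cuts [40, 48, 73, 101, 114, 122, 142, 156, 196, 215, 230]
  JekX (ATCGTA, off=4): starts [3, 9, 17, 24, 30, 57, 64, 88, 131, 178, 186] → cuts [7, 13, 21, 28, 34, 61, 68, 92, 135, 182, 190]

All cut coordinates (distinct, sorted): [7, 13, 21, 28, 34, 40, 48, 61, 68, 73, 92, 101, 107, 114, 122, 135, 142, 156, 182, 190, 196, 202, 215, 222, 230, 237]

Fragments:
  [0,7): 7 bp
  [7,13): 6 bp
  [13,21): 8 bp
  [21,28): 7 bp
  [28,34): 6 bp
  [34,40): 6 bp
  [40,48): 8 bp
  [48,61): 13 bp
  [61,68): 7 bp
  [68,73): 5 bp
  [73,92): 19 bp
  [92,101): 9 bp
  [101,107): 6 bp
  [107,114): 7 bp
  [114,122): 8 bp
  [122,135): 13 bp
  [135,142): 7 bp
  [142,156): 14 bp
  [156,182): 26 bp
  [182,190): 8 bp
  [190,196): 6 bp
  [196,202): 6 bp
  [202,215): 13 bp
  [215,222): 7 bp
  [222,230): 8 bp
  [230,237): 7 bp
  [237,242): 5 bp

[5,5,6,6,6,6,6,6,7,7,7,7,7,7,7,8,8,8,8,8,9,13,13,13,14,19,26]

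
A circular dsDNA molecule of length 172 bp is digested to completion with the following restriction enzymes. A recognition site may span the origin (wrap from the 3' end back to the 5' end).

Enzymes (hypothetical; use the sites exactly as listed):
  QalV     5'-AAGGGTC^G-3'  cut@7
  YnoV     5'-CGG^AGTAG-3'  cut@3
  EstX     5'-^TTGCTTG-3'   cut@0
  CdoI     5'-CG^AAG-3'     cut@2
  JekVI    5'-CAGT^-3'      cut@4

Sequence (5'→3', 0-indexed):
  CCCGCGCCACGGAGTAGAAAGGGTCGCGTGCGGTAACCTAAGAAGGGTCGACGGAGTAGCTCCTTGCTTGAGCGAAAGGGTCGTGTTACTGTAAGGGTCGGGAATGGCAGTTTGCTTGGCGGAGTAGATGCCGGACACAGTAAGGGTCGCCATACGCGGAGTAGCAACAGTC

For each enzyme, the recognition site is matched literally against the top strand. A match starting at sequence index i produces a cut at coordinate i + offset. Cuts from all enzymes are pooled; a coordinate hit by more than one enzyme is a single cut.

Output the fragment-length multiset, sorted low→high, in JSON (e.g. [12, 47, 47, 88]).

[5,7,9,11,11,12,12,13,13,17,19,19,24]

Site scan:
  QalV (AAGGGTCG, off=7): starts [18, 42, 75, 92, 141] → cuts [25, 49, 82, 99, 148]
  YnoV (CGGAGTAG, off=3): starts [9, 51, 119, 156] → cuts [12, 54, 122, 159]
  EstX (TTGCTTG, off=0): starts [63, 111] → cuts [63, 111]
  CdoI (CGAAG, off=2): no sites
  JekVI (CAGT, off=4): starts [107, 137, 167] → cuts [111, 141, 171]

Pooled cuts: [12, 25, 49, 54, 63, 82, 99, 111, 122, 141, 148, 159, 171]

Fragment lengths:
  12→25: 13 bp
  25→49: 24 bp
  49→54: 5 bp
  54→63: 9 bp
  63→82: 19 bp
  82→99: 17 bp
  99→111: 12 bp
  111→122: 11 bp
  122→141: 19 bp
  141→148: 7 bp
  148→159: 11 bp
  159→171: 12 bp
  171→12 (wrap): 172-171+12 = 13 bp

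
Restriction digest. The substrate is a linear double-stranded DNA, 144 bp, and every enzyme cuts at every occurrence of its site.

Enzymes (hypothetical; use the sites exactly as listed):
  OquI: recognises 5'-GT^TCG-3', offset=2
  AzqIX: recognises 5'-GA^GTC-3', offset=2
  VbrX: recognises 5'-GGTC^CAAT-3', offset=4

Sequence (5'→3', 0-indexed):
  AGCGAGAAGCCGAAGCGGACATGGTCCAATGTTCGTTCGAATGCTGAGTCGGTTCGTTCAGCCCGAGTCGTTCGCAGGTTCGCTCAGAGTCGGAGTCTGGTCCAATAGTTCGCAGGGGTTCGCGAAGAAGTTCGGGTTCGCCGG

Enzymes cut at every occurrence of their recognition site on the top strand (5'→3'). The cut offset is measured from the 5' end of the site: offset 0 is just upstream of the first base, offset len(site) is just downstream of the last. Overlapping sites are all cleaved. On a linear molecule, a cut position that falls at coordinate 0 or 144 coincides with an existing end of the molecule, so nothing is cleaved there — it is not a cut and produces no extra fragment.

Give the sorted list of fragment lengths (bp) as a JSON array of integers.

[4,5,6,6,6,6,7,7,8,8,9,10,11,12,13,26]

Per-enzyme occurrences:
  OquI (GTTCG, off=2): starts [30, 34, 51, 69, 77, 107, 117, 129, 135] → cuts [32, 36, 53, 71, 79, 109, 119, 131, 137]
  AzqIX (GAGTC, off=2): starts [45, 64, 86, 92] → cuts [47, 66, 88, 94]
  VbrX (GGTCCAAT, off=4): starts [22, 98] → cuts [26, 102]

All cut coordinates (distinct, sorted): [26, 32, 36, 47, 53, 66, 71, 79, 88, 94, 102, 109, 119, 131, 137]

Fragment lengths:
  [0,26): 26 bp
  [26,32): 6 bp
  [32,36): 4 bp
  [36,47): 11 bp
  [47,53): 6 bp
  [53,66): 13 bp
  [66,71): 5 bp
  [71,79): 8 bp
  [79,88): 9 bp
  [88,94): 6 bp
  [94,102): 8 bp
  [102,109): 7 bp
  [109,119): 10 bp
  [119,131): 12 bp
  [131,137): 6 bp
  [137,144): 7 bp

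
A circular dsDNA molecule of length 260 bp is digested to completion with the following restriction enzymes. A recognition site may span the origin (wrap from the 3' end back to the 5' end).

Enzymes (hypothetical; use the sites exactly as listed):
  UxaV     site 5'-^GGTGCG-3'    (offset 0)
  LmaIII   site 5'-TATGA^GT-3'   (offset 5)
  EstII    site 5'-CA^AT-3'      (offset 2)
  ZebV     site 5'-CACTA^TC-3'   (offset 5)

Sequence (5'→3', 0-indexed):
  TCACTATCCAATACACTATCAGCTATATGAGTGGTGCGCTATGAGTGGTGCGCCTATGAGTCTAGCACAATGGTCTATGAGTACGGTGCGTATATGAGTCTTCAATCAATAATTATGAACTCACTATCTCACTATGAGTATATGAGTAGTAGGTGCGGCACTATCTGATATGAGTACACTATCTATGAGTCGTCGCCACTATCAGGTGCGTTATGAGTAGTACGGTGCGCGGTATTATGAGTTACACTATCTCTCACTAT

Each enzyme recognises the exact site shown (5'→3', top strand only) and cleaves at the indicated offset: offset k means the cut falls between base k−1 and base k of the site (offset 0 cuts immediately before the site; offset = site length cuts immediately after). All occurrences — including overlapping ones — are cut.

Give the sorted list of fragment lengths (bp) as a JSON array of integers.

Site scan:
  UxaV GGTGCG/0: at [32, 46, 84, 151, 204, 223] ⇒ [32, 46, 84, 151, 204, 223]
  LmaIII TATGAGT/5: at [25, 39, 54, 75, 92, 132, 140, 168, 183, 211, 235] ⇒ [30, 44, 59, 80, 97, 137, 145, 173, 188, 216, 240]
  EstII CAAT/2: at [8, 67, 102, 106] ⇒ [10, 69, 104, 108]
  ZebV CACTATC/5: at [1, 13, 121, 158, 176, 196, 244] ⇒ [6, 18, 126, 163, 181, 201, 249]

Pooled cuts: [6, 10, 18, 30, 32, 44, 46, 59, 69, 80, 84, 97, 104, 108, 126, 137, 145, 151, 163, 173, 181, 188, 201, 204, 216, 223, 240, 249]

Fragment lengths:
  6→10: 4 bp
  10→18: 8 bp
  18→30: 12 bp
  30→32: 2 bp
  32→44: 12 bp
  44→46: 2 bp
  46→59: 13 bp
  59→69: 10 bp
  69→80: 11 bp
  80→84: 4 bp
  84→97: 13 bp
  97→104: 7 bp
  104→108: 4 bp
  108→126: 18 bp
  126→137: 11 bp
  137→145: 8 bp
  145→151: 6 bp
  151→163: 12 bp
  163→173: 10 bp
  173→181: 8 bp
  181→188: 7 bp
  188→201: 13 bp
  201→204: 3 bp
  204→216: 12 bp
  216→223: 7 bp
  223→240: 17 bp
  240→249: 9 bp
  249→6 (wrap): 260-249+6 = 17 bp

[2,2,3,4,4,4,6,7,7,7,8,8,8,9,10,10,11,11,12,12,12,12,13,13,13,17,17,18]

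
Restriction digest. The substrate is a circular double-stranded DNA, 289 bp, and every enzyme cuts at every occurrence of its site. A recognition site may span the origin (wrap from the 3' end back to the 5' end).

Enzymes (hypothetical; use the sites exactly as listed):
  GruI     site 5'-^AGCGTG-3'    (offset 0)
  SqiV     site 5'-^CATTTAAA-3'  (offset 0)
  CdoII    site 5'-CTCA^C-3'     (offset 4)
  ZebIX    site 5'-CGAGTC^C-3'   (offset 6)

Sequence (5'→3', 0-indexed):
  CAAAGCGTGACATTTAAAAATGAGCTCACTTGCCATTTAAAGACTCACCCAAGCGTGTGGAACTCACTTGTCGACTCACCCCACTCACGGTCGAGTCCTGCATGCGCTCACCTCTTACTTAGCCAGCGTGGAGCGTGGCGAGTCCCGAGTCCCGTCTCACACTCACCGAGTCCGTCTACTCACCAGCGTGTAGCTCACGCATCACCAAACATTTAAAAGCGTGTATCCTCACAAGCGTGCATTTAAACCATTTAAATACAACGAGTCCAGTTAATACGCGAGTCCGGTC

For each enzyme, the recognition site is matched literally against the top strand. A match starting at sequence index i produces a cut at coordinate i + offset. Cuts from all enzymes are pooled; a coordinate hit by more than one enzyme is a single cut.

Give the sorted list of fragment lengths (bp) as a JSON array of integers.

[2,2,4,5,6,6,7,7,7,7,8,8,8,9,9,10,10,12,12,13,13,13,14,14,14,15,17,18,19]

Site scan:
  GruI AGCGTG/0: at [3, 51, 124, 131, 184, 217, 233] ⇒ [3, 51, 124, 131, 184, 217, 233]
  SqiV CATTTAAA/0: at [10, 33, 209, 239, 248] ⇒ [10, 33, 209, 239, 248]
  CdoII CTCAC/4: at [24, 43, 62, 74, 83, 106, 155, 161, 178, 193, 227] ⇒ [28, 47, 66, 78, 87, 110, 159, 165, 182, 197, 231]
  ZebIX CGAGTCC/6: at [91, 138, 145, 166, 261, 278] ⇒ [97, 144, 151, 172, 267, 284]

Pooled cuts: [3, 10, 28, 33, 47, 51, 66, 78, 87, 97, 110, 124, 131, 144, 151, 159, 165, 172, 182, 184, 197, 209, 217, 231, 233, 239, 248, 267, 284]

Fragment lengths:
  3→10: 7 bp
  10→28: 18 bp
  28→33: 5 bp
  33→47: 14 bp
  47→51: 4 bp
  51→66: 15 bp
  66→78: 12 bp
  78→87: 9 bp
  87→97: 10 bp
  97→110: 13 bp
  110→124: 14 bp
  124→131: 7 bp
  131→144: 13 bp
  144→151: 7 bp
  151→159: 8 bp
  159→165: 6 bp
  165→172: 7 bp
  172→182: 10 bp
  182→184: 2 bp
  184→197: 13 bp
  197→209: 12 bp
  209→217: 8 bp
  217→231: 14 bp
  231→233: 2 bp
  233→239: 6 bp
  239→248: 9 bp
  248→267: 19 bp
  267→284: 17 bp
  284→3 (wrap): 289-284+3 = 8 bp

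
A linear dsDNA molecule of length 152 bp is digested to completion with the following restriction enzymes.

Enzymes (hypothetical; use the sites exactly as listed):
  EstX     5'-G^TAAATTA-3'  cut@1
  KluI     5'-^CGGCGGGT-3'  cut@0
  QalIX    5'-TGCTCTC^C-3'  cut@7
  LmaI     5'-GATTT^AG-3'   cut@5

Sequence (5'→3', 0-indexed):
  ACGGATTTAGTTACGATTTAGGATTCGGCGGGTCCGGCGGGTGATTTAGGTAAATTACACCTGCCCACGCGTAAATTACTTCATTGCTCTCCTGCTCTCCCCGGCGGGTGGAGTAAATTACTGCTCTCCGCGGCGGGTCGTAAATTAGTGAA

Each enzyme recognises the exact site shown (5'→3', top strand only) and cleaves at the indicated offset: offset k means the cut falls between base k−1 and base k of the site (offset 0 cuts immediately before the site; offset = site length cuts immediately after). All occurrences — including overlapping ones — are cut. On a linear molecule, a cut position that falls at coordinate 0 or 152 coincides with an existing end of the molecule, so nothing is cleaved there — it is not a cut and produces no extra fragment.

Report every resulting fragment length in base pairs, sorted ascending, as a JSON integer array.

Scan for sites:
  EstX (GTAAATTA, off=1): starts [49, 70, 112, 139] → cuts [50, 71, 113, 140]
  KluI (CGGCGGGT, off=0): starts [25, 34, 101, 130] → cuts [25, 34, 101, 130]
  QalIX (TGCTCTCC, off=7): starts [84, 92, 121] → cuts [91, 99, 128]
  LmaI (GATTTAG, off=5): starts [3, 14, 42] → cuts [8, 19, 47]

Pooled cuts: [8, 19, 25, 34, 47, 50, 71, 91, 99, 101, 113, 128, 130, 140]

Fragment lengths:
  [0,8): 8 bp
  [8,19): 11 bp
  [19,25): 6 bp
  [25,34): 9 bp
  [34,47): 13 bp
  [47,50): 3 bp
  [50,71): 21 bp
  [71,91): 20 bp
  [91,99): 8 bp
  [99,101): 2 bp
  [101,113): 12 bp
  [113,128): 15 bp
  [128,130): 2 bp
  [130,140): 10 bp
  [140,152): 12 bp

[2,2,3,6,8,8,9,10,11,12,12,13,15,20,21]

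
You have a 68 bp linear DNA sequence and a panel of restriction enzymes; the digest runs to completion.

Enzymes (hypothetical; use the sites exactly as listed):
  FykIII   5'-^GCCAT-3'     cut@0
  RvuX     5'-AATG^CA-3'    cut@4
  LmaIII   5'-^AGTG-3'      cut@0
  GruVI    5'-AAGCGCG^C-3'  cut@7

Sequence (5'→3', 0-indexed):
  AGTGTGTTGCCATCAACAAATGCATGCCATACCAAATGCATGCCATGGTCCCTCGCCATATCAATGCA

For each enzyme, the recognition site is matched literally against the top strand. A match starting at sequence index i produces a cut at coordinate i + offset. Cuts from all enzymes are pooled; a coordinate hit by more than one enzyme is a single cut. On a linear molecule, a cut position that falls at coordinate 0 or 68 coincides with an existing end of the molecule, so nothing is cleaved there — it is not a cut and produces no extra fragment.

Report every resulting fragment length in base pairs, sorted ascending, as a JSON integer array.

[2,3,3,8,12,13,13,14]

Scan for sites:
  FykIII GCCAT/0: at [8, 25, 41, 54] ⇒ [8, 25, 41, 54]
  RvuX AATGCA/4: at [18, 34, 62] ⇒ [22, 38, 66]
  LmaIII AGTG/0: at [0] ⇒ [] (position 0 is a terminus of the linear molecule — no cut)
  GruVI (AAGCGCGC, off=7): no sites

All cut coordinates (distinct, sorted): [8, 22, 25, 38, 41, 54, 66]

Fragment lengths:
  [0,8): 8 bp
  [8,22): 14 bp
  [22,25): 3 bp
  [25,38): 13 bp
  [38,41): 3 bp
  [41,54): 13 bp
  [54,66): 12 bp
  [66,68): 2 bp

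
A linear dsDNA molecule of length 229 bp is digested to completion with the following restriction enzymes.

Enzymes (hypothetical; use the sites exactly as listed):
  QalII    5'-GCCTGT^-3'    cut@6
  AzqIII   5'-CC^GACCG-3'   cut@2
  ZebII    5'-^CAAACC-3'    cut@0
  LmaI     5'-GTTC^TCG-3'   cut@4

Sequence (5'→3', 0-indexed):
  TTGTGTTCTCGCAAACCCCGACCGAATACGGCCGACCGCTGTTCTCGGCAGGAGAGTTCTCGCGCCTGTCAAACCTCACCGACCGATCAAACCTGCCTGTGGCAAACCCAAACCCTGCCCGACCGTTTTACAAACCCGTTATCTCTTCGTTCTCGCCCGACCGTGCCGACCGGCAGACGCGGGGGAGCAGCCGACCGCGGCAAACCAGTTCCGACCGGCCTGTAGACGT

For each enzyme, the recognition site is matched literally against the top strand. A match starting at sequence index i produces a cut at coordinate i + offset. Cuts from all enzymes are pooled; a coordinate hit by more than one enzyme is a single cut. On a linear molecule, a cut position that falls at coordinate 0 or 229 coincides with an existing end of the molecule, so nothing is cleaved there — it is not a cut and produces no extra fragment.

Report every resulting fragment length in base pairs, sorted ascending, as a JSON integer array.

Scan for sites:
  QalII GCCTGT/6: at [63, 94, 217] ⇒ [69, 100, 223]
  AzqIII CCGACCG/2: at [17, 31, 78, 118, 156, 165, 190, 210] ⇒ [19, 33, 80, 120, 158, 167, 192, 212]
  ZebII CAAACC/0: at [11, 69, 87, 102, 108, 130, 200] ⇒ [11, 69, 87, 102, 108, 130, 200]
  LmaI GTTCTCG/4: at [4, 40, 55, 148] ⇒ [8, 44, 59, 152]

All cut coordinates (distinct, sorted): [8, 11, 19, 33, 44, 59, 69, 80, 87, 100, 102, 108, 120, 130, 152, 158, 167, 192, 200, 212, 223]

Fragment lengths:
  [0,8): 8 bp
  [8,11): 3 bp
  [11,19): 8 bp
  [19,33): 14 bp
  [33,44): 11 bp
  [44,59): 15 bp
  [59,69): 10 bp
  [69,80): 11 bp
  [80,87): 7 bp
  [87,100): 13 bp
  [100,102): 2 bp
  [102,108): 6 bp
  [108,120): 12 bp
  [120,130): 10 bp
  [130,152): 22 bp
  [152,158): 6 bp
  [158,167): 9 bp
  [167,192): 25 bp
  [192,200): 8 bp
  [200,212): 12 bp
  [212,223): 11 bp
  [223,229): 6 bp

[2,3,6,6,6,7,8,8,8,9,10,10,11,11,11,12,12,13,14,15,22,25]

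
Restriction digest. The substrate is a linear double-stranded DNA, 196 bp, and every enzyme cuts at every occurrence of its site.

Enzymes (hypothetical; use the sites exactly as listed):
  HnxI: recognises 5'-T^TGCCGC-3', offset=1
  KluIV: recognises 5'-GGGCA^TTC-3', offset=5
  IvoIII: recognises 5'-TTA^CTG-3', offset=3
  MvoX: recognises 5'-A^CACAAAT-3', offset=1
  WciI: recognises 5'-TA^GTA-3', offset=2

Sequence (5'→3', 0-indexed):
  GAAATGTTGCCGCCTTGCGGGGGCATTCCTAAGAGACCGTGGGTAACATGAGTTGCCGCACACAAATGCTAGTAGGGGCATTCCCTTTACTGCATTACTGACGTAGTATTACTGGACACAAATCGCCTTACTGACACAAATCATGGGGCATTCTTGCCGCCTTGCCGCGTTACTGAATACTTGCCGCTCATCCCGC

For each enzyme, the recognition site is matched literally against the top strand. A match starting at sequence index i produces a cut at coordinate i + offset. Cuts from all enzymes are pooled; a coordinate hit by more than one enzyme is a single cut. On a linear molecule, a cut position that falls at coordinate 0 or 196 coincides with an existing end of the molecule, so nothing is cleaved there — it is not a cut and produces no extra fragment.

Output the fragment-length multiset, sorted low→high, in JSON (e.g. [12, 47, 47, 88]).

Site scan:
  HnxI (TTGCCGC, off=1): starts [6, 52, 153, 161, 180] → cuts [7, 53, 154, 162, 181]
  KluIV (GGGCATTC, off=5): starts [20, 75, 145] → cuts [25, 80, 150]
  IvoIII (TTACTG, off=3): starts [86, 94, 108, 127, 169] → cuts [89, 97, 111, 130, 172]
  MvoX (ACACAAAT, off=1): starts [59, 115, 133] → cuts [60, 116, 134]
  WciI (TAGTA, off=2): starts [69, 103] → cuts [71, 105]

Pooled cuts: [7, 25, 53, 60, 71, 80, 89, 97, 105, 111, 116, 130, 134, 150, 154, 162, 172, 181]

Fragments:
  [0,7): 7 bp
  [7,25): 18 bp
  [25,53): 28 bp
  [53,60): 7 bp
  [60,71): 11 bp
  [71,80): 9 bp
  [80,89): 9 bp
  [89,97): 8 bp
  [97,105): 8 bp
  [105,111): 6 bp
  [111,116): 5 bp
  [116,130): 14 bp
  [130,134): 4 bp
  [134,150): 16 bp
  [150,154): 4 bp
  [154,162): 8 bp
  [162,172): 10 bp
  [172,181): 9 bp
  [181,196): 15 bp

[4,4,5,6,7,7,8,8,8,9,9,9,10,11,14,15,16,18,28]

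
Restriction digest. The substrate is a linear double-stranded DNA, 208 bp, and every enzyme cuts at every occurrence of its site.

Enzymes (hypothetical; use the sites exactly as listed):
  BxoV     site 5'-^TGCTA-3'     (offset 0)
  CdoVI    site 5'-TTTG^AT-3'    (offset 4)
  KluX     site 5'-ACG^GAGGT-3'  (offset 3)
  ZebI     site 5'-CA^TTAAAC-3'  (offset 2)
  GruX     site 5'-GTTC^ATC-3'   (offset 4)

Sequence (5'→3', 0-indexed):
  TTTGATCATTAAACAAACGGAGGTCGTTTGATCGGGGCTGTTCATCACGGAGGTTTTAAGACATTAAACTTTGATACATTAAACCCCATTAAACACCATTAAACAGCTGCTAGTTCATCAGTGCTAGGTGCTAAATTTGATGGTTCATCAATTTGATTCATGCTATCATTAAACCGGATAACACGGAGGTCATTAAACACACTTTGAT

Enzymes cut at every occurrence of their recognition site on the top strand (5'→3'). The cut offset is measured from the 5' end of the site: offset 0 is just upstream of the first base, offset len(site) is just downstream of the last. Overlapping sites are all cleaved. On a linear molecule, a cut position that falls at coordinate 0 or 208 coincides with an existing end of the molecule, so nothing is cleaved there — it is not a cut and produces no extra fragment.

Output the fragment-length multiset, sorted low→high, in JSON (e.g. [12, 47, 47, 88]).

Scan for sites:
  BxoV TGCTA/0: at [107, 121, 128, 160] ⇒ [107, 121, 128, 160]
  CdoVI TTTGAT/4: at [0, 26, 69, 135, 151, 202] ⇒ [4, 30, 73, 139, 155, 206]
  KluX ACGGAGGT/3: at [16, 46, 182] ⇒ [19, 49, 185]
  ZebI CATTAAAC/2: at [6, 61, 76, 86, 96, 166, 190] ⇒ [8, 63, 78, 88, 98, 168, 192]
  GruX GTTCATC/4: at [39, 112, 142] ⇒ [43, 116, 146]

All cut coordinates (distinct, sorted): [4, 8, 19, 30, 43, 49, 63, 73, 78, 88, 98, 107, 116, 121, 128, 139, 146, 155, 160, 168, 185, 192, 206]

Fragments:
  [0,4): 4 bp
  [4,8): 4 bp
  [8,19): 11 bp
  [19,30): 11 bp
  [30,43): 13 bp
  [43,49): 6 bp
  [49,63): 14 bp
  [63,73): 10 bp
  [73,78): 5 bp
  [78,88): 10 bp
  [88,98): 10 bp
  [98,107): 9 bp
  [107,116): 9 bp
  [116,121): 5 bp
  [121,128): 7 bp
  [128,139): 11 bp
  [139,146): 7 bp
  [146,155): 9 bp
  [155,160): 5 bp
  [160,168): 8 bp
  [168,185): 17 bp
  [185,192): 7 bp
  [192,206): 14 bp
  [206,208): 2 bp

[2,4,4,5,5,5,6,7,7,7,8,9,9,9,10,10,10,11,11,11,13,14,14,17]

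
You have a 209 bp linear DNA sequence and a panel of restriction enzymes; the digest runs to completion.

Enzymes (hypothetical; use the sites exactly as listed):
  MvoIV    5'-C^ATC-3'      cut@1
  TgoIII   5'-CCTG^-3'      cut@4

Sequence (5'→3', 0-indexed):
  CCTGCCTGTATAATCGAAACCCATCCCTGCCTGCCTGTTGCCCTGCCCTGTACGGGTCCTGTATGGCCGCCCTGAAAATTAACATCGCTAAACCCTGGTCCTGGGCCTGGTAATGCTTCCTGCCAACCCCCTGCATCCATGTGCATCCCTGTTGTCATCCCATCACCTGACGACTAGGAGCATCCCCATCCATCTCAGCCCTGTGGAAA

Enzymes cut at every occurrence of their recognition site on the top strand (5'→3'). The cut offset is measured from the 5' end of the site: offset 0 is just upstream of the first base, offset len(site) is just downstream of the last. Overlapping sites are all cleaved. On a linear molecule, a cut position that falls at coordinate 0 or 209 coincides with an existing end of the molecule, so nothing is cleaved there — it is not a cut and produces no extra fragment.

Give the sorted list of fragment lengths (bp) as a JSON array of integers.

Scan for sites:
  MvoIV (CATC, off=1): starts [21, 82, 133, 143, 155, 160, 180, 186, 190] → cuts [22, 83, 134, 144, 156, 161, 181, 187, 191]
  TgoIII (CCTG, off=4): starts [0, 4, 25, 29, 33, 41, 46, 57, 70, 93, 99, 105, 118, 129, 147, 165, 199] → cuts [4, 8, 29, 33, 37, 45, 50, 61, 74, 97, 103, 109, 122, 133, 151, 169, 203]

Pooled cuts: [4, 8, 22, 29, 33, 37, 45, 50, 61, 74, 83, 97, 103, 109, 122, 133, 134, 144, 151, 156, 161, 169, 181, 187, 191, 203]

Fragments:
  [0,4): 4 bp
  [4,8): 4 bp
  [8,22): 14 bp
  [22,29): 7 bp
  [29,33): 4 bp
  [33,37): 4 bp
  [37,45): 8 bp
  [45,50): 5 bp
  [50,61): 11 bp
  [61,74): 13 bp
  [74,83): 9 bp
  [83,97): 14 bp
  [97,103): 6 bp
  [103,109): 6 bp
  [109,122): 13 bp
  [122,133): 11 bp
  [133,134): 1 bp
  [134,144): 10 bp
  [144,151): 7 bp
  [151,156): 5 bp
  [156,161): 5 bp
  [161,169): 8 bp
  [169,181): 12 bp
  [181,187): 6 bp
  [187,191): 4 bp
  [191,203): 12 bp
  [203,209): 6 bp

[1,4,4,4,4,4,5,5,5,6,6,6,6,7,7,8,8,9,10,11,11,12,12,13,13,14,14]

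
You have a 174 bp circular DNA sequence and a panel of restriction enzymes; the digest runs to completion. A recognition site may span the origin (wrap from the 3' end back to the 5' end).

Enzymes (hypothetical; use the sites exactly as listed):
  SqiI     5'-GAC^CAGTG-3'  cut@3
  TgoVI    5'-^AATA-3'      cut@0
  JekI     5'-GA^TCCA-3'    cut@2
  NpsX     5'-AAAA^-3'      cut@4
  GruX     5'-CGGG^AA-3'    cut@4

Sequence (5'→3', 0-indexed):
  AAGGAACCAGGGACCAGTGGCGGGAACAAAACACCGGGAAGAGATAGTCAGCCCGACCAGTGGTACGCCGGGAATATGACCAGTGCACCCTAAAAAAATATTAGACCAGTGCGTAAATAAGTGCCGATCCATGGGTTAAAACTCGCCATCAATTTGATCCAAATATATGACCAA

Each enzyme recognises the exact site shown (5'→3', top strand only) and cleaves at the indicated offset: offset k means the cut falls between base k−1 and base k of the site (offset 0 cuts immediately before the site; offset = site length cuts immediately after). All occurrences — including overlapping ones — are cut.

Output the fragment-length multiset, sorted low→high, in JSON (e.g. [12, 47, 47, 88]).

Per-enzyme occurrences:
  SqiI GACCAGTG/3: at [11, 54, 77, 103] ⇒ [14, 57, 80, 106]
  TgoVI AATA/0: at [72, 96, 115, 161] ⇒ [72, 96, 115, 161]
  JekI GATCCA/2: at [125, 155] ⇒ [127, 157]
  NpsX AAAA/4: at [27, 91, 92, 93, 94, 137, 172] ⇒ [2, 31, 95, 96, 97, 98, 141]
  GruX CGGGAA/4: at [20, 34, 68] ⇒ [24, 38, 72]

All cut coordinates (distinct, sorted): [2, 14, 24, 31, 38, 57, 72, 80, 95, 96, 97, 98, 106, 115, 127, 141, 157, 161]

Fragment lengths:
  2→14: 12 bp
  14→24: 10 bp
  24→31: 7 bp
  31→38: 7 bp
  38→57: 19 bp
  57→72: 15 bp
  72→80: 8 bp
  80→95: 15 bp
  95→96: 1 bp
  96→97: 1 bp
  97→98: 1 bp
  98→106: 8 bp
  106→115: 9 bp
  115→127: 12 bp
  127→141: 14 bp
  141→157: 16 bp
  157→161: 4 bp
  161→2 (wrap): 174-161+2 = 15 bp

[1,1,1,4,7,7,8,8,9,10,12,12,14,15,15,15,16,19]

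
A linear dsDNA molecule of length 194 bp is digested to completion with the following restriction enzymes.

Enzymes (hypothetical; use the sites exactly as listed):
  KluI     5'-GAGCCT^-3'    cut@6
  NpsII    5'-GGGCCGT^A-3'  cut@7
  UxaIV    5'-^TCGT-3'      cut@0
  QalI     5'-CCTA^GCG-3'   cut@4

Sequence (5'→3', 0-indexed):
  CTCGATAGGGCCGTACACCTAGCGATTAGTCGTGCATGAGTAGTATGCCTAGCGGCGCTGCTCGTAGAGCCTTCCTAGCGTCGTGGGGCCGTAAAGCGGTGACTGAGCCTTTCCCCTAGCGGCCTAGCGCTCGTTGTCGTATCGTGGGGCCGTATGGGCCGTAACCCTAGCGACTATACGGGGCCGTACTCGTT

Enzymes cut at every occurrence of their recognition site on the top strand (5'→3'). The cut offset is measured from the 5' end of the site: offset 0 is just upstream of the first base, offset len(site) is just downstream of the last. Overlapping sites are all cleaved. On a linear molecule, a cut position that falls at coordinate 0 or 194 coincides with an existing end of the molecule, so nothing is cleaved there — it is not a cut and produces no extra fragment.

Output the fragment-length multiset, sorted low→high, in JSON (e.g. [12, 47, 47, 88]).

[2,3,4,5,5,5,6,7,7,8,8,8,9,10,11,12,12,14,18,18,22]

Scan for sites:
  KluI GAGCCT/6: at [66, 104] ⇒ [72, 110]
  NpsII GGGCCGTA/7: at [7, 85, 146, 155, 180] ⇒ [14, 92, 153, 162, 187]
  UxaIV TCGT/0: at [29, 61, 80, 130, 136, 141, 189] ⇒ [29, 61, 80, 130, 136, 141, 189]
  QalI CCTAGCG/4: at [17, 47, 73, 114, 122, 165] ⇒ [21, 51, 77, 118, 126, 169]

Pooled cuts: [14, 21, 29, 51, 61, 72, 77, 80, 92, 110, 118, 126, 130, 136, 141, 153, 162, 169, 187, 189]

Fragments:
  [0,14): 14 bp
  [14,21): 7 bp
  [21,29): 8 bp
  [29,51): 22 bp
  [51,61): 10 bp
  [61,72): 11 bp
  [72,77): 5 bp
  [77,80): 3 bp
  [80,92): 12 bp
  [92,110): 18 bp
  [110,118): 8 bp
  [118,126): 8 bp
  [126,130): 4 bp
  [130,136): 6 bp
  [136,141): 5 bp
  [141,153): 12 bp
  [153,162): 9 bp
  [162,169): 7 bp
  [169,187): 18 bp
  [187,189): 2 bp
  [189,194): 5 bp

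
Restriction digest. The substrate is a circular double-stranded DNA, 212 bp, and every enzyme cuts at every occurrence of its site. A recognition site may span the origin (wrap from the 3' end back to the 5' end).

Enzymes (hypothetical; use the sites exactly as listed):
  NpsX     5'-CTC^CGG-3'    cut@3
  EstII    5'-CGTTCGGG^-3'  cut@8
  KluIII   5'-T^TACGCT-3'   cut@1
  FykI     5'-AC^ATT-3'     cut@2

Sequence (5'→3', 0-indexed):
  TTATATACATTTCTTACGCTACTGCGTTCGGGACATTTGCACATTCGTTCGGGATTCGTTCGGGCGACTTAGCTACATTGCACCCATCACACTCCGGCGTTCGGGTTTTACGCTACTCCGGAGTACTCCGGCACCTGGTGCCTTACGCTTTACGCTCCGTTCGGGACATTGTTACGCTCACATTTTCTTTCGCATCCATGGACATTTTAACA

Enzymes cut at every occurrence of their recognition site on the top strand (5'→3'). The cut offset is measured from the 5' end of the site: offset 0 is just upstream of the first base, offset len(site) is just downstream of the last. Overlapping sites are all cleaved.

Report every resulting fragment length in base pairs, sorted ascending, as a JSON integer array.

[2,2,3,5,6,7,8,8,9,9,10,10,11,11,11,12,15,15,18,18,22]

Per-enzyme occurrences:
  NpsX (CTCCGG, off=3): starts [91, 115, 125] → cuts [94, 118, 128]
  EstII (CGTTCGGG, off=8): starts [24, 45, 56, 97, 157] → cuts [32, 53, 64, 105, 165]
  KluIII (TTACGCT, off=1): starts [13, 107, 142, 149, 171] → cuts [14, 108, 143, 150, 172]
  FykI (ACATT, off=2): starts [6, 32, 40, 74, 165, 179, 201, 209] → cuts [8, 34, 42, 76, 167, 181, 203, 211]

Pooled cuts: [8, 14, 32, 34, 42, 53, 64, 76, 94, 105, 108, 118, 128, 143, 150, 165, 167, 172, 181, 203, 211]

Fragments:
  8→14: 6 bp
  14→32: 18 bp
  32→34: 2 bp
  34→42: 8 bp
  42→53: 11 bp
  53→64: 11 bp
  64→76: 12 bp
  76→94: 18 bp
  94→105: 11 bp
  105→108: 3 bp
  108→118: 10 bp
  118→128: 10 bp
  128→143: 15 bp
  143→150: 7 bp
  150→165: 15 bp
  165→167: 2 bp
  167→172: 5 bp
  172→181: 9 bp
  181→203: 22 bp
  203→211: 8 bp
  211→8 (wrap): 212-211+8 = 9 bp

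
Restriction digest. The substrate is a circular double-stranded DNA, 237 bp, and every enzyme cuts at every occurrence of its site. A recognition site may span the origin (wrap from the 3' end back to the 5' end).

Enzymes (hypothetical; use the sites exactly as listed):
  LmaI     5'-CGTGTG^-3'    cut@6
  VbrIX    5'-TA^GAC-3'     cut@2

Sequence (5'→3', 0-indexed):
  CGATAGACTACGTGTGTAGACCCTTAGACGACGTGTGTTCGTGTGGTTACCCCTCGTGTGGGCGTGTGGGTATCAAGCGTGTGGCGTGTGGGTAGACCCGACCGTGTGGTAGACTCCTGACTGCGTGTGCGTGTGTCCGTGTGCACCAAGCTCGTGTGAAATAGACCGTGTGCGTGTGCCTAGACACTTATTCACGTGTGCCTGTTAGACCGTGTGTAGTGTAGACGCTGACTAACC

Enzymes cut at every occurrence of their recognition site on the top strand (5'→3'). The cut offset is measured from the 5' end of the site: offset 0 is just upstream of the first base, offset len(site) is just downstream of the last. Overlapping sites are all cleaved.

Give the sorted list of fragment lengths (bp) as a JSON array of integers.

[2,3,4,4,5,6,6,7,7,7,8,8,8,8,9,9,11,11,14,15,15,15,18,18,19]

Per-enzyme occurrences:
  LmaI CGTGTG/6: at [10, 31, 39, 54, 62, 77, 84, 102, 123, 129, 137, 152, 166, 172, 194, 210] ⇒ [16, 37, 45, 60, 68, 83, 90, 108, 129, 135, 143, 158, 172, 178, 200, 216]
  VbrIX TAGAC/2: at [3, 16, 24, 92, 109, 161, 180, 205, 221] ⇒ [5, 18, 26, 94, 111, 163, 182, 207, 223]

Pooled cuts: [5, 16, 18, 26, 37, 45, 60, 68, 83, 90, 94, 108, 111, 129, 135, 143, 158, 163, 172, 178, 182, 200, 207, 216, 223]

Fragment lengths:
  5→16: 11 bp
  16→18: 2 bp
  18→26: 8 bp
  26→37: 11 bp
  37→45: 8 bp
  45→60: 15 bp
  60→68: 8 bp
  68→83: 15 bp
  83→90: 7 bp
  90→94: 4 bp
  94→108: 14 bp
  108→111: 3 bp
  111→129: 18 bp
  129→135: 6 bp
  135→143: 8 bp
  143→158: 15 bp
  158→163: 5 bp
  163→172: 9 bp
  172→178: 6 bp
  178→182: 4 bp
  182→200: 18 bp
  200→207: 7 bp
  207→216: 9 bp
  216→223: 7 bp
  223→5 (wrap): 237-223+5 = 19 bp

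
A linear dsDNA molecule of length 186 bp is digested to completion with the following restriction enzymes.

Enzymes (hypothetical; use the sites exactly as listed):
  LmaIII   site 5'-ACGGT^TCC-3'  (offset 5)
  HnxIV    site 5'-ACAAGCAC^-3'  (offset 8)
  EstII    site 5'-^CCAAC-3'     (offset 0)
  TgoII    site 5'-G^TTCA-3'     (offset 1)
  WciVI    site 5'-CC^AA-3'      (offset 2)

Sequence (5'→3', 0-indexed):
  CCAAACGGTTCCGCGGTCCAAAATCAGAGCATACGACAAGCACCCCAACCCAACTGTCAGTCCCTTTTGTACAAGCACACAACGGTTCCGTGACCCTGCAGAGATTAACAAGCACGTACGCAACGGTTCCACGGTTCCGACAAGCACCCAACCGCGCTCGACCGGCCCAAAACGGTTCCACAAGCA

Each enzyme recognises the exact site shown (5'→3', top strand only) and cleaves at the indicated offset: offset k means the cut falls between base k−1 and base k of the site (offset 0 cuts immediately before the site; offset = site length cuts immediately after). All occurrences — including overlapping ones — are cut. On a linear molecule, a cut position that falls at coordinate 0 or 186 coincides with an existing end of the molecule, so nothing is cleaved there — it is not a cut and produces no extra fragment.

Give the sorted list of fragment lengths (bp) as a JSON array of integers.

[1,2,2,2,2,3,7,8,8,8,10,10,12,12,19,24,27,29]

Site scan:
  LmaIII (ACGGTTCC, off=5): starts [4, 81, 122, 130, 171] → cuts [9, 86, 127, 135, 176]
  HnxIV (ACAAGCAC, off=8): starts [35, 70, 107, 139] → cuts [43, 78, 115, 147]
  EstII (CCAAC, off=0): starts [44, 49, 147] → cuts [44, 49, 147]
  TgoII (GTTCA, off=1): no sites
  WciVI (CCAA, off=2): starts [0, 17, 44, 49, 147, 166] → cuts [2, 19, 46, 51, 149, 168]

All cut coordinates (distinct, sorted): [2, 9, 19, 43, 44, 46, 49, 51, 78, 86, 115, 127, 135, 147, 149, 168, 176]

Fragments:
  [0,2): 2 bp
  [2,9): 7 bp
  [9,19): 10 bp
  [19,43): 24 bp
  [43,44): 1 bp
  [44,46): 2 bp
  [46,49): 3 bp
  [49,51): 2 bp
  [51,78): 27 bp
  [78,86): 8 bp
  [86,115): 29 bp
  [115,127): 12 bp
  [127,135): 8 bp
  [135,147): 12 bp
  [147,149): 2 bp
  [149,168): 19 bp
  [168,176): 8 bp
  [176,186): 10 bp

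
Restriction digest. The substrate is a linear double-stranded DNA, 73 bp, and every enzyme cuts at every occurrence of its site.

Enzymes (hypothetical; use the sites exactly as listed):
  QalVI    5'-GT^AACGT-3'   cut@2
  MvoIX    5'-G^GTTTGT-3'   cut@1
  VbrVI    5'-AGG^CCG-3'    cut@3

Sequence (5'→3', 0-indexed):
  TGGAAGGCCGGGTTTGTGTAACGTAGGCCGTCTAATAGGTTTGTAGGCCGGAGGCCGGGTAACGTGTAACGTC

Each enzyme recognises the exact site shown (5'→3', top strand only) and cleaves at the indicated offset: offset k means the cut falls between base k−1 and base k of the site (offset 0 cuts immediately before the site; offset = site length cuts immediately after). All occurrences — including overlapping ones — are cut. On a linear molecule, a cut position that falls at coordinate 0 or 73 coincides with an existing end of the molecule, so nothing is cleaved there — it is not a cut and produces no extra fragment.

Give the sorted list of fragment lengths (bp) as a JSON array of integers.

[4,6,6,7,7,7,8,8,9,11]

Per-enzyme occurrences:
  QalVI (GTAACGT, off=2): starts [17, 58, 65] → cuts [19, 60, 67]
  MvoIX (GGTTTGT, off=1): starts [10, 37] → cuts [11, 38]
  VbrVI (AGGCCG, off=3): starts [4, 24, 44, 51] → cuts [7, 27, 47, 54]

Pooled cuts: [7, 11, 19, 27, 38, 47, 54, 60, 67]

Fragment lengths:
  [0,7): 7 bp
  [7,11): 4 bp
  [11,19): 8 bp
  [19,27): 8 bp
  [27,38): 11 bp
  [38,47): 9 bp
  [47,54): 7 bp
  [54,60): 6 bp
  [60,67): 7 bp
  [67,73): 6 bp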